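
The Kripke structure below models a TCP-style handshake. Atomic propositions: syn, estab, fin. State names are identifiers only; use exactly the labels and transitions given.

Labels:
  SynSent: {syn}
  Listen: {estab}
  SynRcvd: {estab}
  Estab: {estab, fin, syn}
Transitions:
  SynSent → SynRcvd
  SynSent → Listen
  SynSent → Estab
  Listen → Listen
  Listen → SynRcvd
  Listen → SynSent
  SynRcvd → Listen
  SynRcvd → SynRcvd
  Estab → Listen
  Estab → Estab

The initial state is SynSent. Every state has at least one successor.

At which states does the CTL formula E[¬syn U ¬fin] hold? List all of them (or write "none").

{SynSent, Listen, SynRcvd}

States satisfying ¬syn: {Listen, SynRcvd}.
States satisfying ¬fin: {SynSent, Listen, SynRcvd}.
States satisfying E[¬syn U ¬fin]: {SynSent, Listen, SynRcvd}.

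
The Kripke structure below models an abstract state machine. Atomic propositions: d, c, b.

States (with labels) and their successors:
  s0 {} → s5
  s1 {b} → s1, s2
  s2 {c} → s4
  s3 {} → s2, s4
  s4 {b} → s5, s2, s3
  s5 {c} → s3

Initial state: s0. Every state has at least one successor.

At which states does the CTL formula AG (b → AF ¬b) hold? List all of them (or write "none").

{s0, s2, s3, s4, s5}

States satisfying b → AF ¬b: {s0, s2, s3, s4, s5}.
States satisfying AG (b → AF ¬b): {s0, s2, s3, s4, s5}.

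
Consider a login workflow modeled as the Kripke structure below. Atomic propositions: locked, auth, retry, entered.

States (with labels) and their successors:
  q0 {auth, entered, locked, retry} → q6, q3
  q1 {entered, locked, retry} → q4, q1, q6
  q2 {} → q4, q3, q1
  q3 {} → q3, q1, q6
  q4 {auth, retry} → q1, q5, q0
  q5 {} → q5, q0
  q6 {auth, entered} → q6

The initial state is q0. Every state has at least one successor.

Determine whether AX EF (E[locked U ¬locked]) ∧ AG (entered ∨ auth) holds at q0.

States satisfying EF (E[locked U ¬locked]): {q0, q1, q2, q3, q4, q5, q6}.
States satisfying AX EF (E[locked U ¬locked]): {q0, q1, q2, q3, q4, q5, q6}.
States satisfying entered ∨ auth: {q0, q1, q4, q6}.
States satisfying AG (entered ∨ auth): {q6}.
States satisfying AX EF (E[locked U ¬locked]) ∧ AG (entered ∨ auth): {q6}.
q0 ∉ Sat(AX EF (E[locked U ¬locked]) ∧ AG (entered ∨ auth)).

No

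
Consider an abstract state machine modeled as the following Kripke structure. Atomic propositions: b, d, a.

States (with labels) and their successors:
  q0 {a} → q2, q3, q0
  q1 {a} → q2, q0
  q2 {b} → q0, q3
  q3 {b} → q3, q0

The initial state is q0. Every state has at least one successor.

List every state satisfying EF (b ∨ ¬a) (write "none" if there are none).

States satisfying b ∨ ¬a: {q2, q3}.
States satisfying EF (b ∨ ¬a): {q0, q1, q2, q3}.

{q0, q1, q2, q3}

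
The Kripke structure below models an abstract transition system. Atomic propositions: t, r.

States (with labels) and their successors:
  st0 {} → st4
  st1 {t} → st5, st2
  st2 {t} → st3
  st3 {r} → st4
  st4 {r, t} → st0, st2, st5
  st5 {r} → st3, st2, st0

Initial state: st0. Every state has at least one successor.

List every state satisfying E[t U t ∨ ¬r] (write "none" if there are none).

States satisfying t: {st1, st2, st4}.
States satisfying t ∨ ¬r: {st0, st1, st2, st4}.
States satisfying E[t U t ∨ ¬r]: {st0, st1, st2, st4}.

{st0, st1, st2, st4}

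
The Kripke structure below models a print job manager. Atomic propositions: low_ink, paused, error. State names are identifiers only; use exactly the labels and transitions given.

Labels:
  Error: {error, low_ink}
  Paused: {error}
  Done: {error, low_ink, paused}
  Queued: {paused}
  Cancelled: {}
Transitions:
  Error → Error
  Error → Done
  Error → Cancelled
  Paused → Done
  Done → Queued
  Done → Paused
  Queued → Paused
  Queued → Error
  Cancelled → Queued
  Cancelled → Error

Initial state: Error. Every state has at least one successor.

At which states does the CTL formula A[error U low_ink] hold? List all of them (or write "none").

{Error, Paused, Done}

States satisfying error: {Error, Paused, Done}.
States satisfying low_ink: {Error, Done}.
States satisfying A[error U low_ink]: {Error, Paused, Done}.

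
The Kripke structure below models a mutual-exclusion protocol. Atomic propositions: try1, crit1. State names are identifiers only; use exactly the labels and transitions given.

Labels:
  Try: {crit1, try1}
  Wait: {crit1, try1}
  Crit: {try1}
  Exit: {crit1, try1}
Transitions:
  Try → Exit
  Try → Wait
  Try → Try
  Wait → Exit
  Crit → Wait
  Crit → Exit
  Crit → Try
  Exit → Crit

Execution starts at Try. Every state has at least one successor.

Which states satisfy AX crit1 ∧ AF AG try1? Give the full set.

States satisfying crit1: {Try, Wait, Exit}.
States satisfying AX crit1: {Try, Wait, Crit}.
States satisfying AG try1: {Try, Wait, Crit, Exit}.
States satisfying AF AG try1: {Try, Wait, Crit, Exit}.
States satisfying AX crit1 ∧ AF AG try1: {Try, Wait, Crit}.

{Try, Wait, Crit}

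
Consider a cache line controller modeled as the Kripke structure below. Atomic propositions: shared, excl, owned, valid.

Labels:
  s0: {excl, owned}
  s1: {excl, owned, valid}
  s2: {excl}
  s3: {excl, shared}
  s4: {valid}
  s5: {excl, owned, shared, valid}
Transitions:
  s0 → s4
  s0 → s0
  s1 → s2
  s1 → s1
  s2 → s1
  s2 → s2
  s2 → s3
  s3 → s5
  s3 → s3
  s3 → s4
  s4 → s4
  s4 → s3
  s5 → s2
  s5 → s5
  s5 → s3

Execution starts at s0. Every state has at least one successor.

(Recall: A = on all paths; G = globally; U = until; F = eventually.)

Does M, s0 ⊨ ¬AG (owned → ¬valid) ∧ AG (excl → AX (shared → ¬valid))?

No

States satisfying owned → ¬valid: {s0, s2, s3, s4}.
States satisfying AG (owned → ¬valid): ∅.
States satisfying ¬AG (owned → ¬valid): {s0, s1, s2, s3, s4, s5}.
States satisfying excl → AX (shared → ¬valid): {s0, s1, s2, s4}.
States satisfying AG (excl → AX (shared → ¬valid)): ∅.
States satisfying ¬AG (owned → ¬valid) ∧ AG (excl → AX (shared → ¬valid)): ∅.
s0 ∉ Sat(¬AG (owned → ¬valid) ∧ AG (excl → AX (shared → ¬valid))).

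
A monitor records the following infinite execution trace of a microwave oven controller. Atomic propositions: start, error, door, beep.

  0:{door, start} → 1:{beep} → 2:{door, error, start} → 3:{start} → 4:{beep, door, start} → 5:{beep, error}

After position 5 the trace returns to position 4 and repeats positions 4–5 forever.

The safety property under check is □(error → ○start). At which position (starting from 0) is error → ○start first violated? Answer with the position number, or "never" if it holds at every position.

error → ○start holds at every position 0..5, and those are all the positions the trace ever visits, so the invariant □(error → ○start) is never violated.

never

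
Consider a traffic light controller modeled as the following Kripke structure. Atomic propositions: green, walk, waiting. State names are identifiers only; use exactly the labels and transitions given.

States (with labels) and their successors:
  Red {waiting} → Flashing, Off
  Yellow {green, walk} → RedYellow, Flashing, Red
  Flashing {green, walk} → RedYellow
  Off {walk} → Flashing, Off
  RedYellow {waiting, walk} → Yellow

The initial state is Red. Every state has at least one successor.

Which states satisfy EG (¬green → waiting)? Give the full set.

{Red, Yellow, Flashing, RedYellow}

States satisfying ¬green → waiting: {Red, Yellow, Flashing, RedYellow}.
States satisfying EG (¬green → waiting): {Red, Yellow, Flashing, RedYellow}.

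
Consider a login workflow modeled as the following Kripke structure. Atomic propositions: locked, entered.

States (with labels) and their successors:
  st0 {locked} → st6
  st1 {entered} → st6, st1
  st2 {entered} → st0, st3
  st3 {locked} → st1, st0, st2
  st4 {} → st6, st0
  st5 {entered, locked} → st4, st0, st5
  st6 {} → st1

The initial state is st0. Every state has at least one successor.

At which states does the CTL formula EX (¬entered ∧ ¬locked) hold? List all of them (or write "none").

States satisfying ¬entered ∧ ¬locked: {st4, st6}.
States satisfying EX (¬entered ∧ ¬locked): {st0, st1, st4, st5}.

{st0, st1, st4, st5}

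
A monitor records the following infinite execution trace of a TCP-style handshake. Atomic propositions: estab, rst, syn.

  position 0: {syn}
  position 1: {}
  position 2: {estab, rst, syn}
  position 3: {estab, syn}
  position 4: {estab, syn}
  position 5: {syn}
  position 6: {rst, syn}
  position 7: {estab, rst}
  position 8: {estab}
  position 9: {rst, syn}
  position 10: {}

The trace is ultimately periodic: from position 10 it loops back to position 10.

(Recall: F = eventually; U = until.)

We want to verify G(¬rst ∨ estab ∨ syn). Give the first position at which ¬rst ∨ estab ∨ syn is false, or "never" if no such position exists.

¬rst ∨ estab ∨ syn holds at every position 0..10, and those are all the positions the trace ever visits, so the invariant G(¬rst ∨ estab ∨ syn) is never violated.

never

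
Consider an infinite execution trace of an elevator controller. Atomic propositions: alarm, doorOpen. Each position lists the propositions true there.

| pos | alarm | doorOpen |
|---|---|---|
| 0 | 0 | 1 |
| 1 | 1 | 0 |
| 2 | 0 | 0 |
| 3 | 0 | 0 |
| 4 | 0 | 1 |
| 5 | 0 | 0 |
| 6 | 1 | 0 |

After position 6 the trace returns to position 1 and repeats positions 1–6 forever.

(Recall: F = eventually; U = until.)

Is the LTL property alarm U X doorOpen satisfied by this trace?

Walking from position 0: at position 0, X doorOpen has not yet held and alarm fails, so alarm U X doorOpen is false.

No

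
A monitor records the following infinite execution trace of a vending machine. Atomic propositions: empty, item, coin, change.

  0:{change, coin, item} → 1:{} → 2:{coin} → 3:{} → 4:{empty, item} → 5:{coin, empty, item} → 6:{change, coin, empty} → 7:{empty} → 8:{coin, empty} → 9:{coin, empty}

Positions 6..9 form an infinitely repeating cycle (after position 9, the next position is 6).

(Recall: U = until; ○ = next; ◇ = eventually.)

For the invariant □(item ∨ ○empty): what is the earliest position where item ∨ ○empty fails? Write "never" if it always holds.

1

Check item ∨ ○empty at each position in order: 0 ✓.
At position 1 the labels are {} and the next position 2 has {coin}, so item ∨ ○empty is false there. This is the first violation.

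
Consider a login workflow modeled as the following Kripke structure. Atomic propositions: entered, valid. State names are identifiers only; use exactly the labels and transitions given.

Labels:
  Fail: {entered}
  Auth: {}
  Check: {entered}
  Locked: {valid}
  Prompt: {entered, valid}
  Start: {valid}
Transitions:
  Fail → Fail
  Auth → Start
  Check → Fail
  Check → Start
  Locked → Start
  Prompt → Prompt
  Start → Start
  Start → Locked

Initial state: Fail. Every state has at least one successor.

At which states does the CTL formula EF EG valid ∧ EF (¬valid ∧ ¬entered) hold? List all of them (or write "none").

{Auth}

States satisfying EG valid: {Locked, Prompt, Start}.
States satisfying EF EG valid: {Auth, Check, Locked, Prompt, Start}.
States satisfying ¬valid ∧ ¬entered: {Auth}.
States satisfying EF (¬valid ∧ ¬entered): {Auth}.
States satisfying EF EG valid ∧ EF (¬valid ∧ ¬entered): {Auth}.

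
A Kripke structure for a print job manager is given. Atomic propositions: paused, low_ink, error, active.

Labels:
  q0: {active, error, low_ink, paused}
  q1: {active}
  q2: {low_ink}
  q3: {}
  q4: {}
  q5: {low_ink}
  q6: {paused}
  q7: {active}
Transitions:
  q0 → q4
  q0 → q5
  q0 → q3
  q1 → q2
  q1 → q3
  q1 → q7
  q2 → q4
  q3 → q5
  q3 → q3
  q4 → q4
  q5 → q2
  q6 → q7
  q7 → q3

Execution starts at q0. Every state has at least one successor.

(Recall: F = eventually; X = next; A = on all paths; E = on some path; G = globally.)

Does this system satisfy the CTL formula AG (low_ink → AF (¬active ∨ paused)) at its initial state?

States satisfying low_ink → AF (¬active ∨ paused): {q0, q1, q2, q3, q4, q5, q6, q7}.
States satisfying AG (low_ink → AF (¬active ∨ paused)): {q0, q1, q2, q3, q4, q5, q6, q7}.
Every state reachable from q0 satisfies low_ink → AF (¬active ∨ paused).
q0 ∈ Sat(AG (low_ink → AF (¬active ∨ paused))).

Holds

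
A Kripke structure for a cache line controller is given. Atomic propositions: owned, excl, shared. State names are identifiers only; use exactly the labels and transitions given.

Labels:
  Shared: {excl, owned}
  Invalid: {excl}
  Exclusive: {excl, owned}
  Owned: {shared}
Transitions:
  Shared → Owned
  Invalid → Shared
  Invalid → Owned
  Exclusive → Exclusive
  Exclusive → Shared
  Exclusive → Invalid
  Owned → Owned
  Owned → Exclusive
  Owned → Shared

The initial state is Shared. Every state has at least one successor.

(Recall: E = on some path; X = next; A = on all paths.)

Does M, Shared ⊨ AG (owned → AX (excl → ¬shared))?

States satisfying owned → AX (excl → ¬shared): {Shared, Invalid, Exclusive, Owned}.
States satisfying AG (owned → AX (excl → ¬shared)): {Shared, Invalid, Exclusive, Owned}.
Every state reachable from Shared satisfies owned → AX (excl → ¬shared).
Shared ∈ Sat(AG (owned → AX (excl → ¬shared))).

Holds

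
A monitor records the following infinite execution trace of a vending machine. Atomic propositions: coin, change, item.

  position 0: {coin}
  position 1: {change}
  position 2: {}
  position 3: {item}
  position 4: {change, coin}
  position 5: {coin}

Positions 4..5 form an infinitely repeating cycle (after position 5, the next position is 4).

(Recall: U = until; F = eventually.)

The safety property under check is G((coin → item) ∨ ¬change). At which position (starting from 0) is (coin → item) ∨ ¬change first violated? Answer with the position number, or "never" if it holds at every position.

4

Check (coin → item) ∨ ¬change at each position in order: 0 ✓, 1 ✓, 2 ✓, 3 ✓.
At position 4 the labels are {change, coin}, so (coin → item) ∨ ¬change is false there. This is the first violation.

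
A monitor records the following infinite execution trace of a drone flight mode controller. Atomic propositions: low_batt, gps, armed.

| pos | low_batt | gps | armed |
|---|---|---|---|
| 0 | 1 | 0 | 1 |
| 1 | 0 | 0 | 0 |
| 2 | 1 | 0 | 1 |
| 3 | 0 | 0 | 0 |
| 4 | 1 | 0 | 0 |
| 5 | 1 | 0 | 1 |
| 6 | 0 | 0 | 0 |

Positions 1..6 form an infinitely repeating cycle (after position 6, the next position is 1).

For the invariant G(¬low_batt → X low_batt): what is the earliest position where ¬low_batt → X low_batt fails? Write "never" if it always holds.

Check ¬low_batt → X low_batt at each position in order: 0 ✓, 1 ✓, 2 ✓, 3 ✓, 4 ✓, 5 ✓.
At position 6 the labels are {} and the next position 1 has {}, so ¬low_batt → X low_batt is false there. This is the first violation.

6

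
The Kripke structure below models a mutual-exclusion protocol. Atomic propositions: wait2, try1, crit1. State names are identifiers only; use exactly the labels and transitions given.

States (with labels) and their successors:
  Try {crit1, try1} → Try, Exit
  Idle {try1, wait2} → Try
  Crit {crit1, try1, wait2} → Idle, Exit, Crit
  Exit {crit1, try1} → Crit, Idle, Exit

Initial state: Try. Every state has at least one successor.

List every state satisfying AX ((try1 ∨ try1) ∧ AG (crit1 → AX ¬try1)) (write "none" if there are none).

none

States satisfying (try1 ∨ try1) ∧ AG (crit1 → AX ¬try1): ∅.
States satisfying AX ((try1 ∨ try1) ∧ AG (crit1 → AX ¬try1)): ∅.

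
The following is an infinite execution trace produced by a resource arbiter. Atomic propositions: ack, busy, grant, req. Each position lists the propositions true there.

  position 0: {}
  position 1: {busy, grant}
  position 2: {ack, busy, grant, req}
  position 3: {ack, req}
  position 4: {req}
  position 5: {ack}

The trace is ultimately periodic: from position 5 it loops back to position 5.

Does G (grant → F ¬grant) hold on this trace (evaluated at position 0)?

grant → F ¬grant holds at every position 0..5, and those are all positions ever visited, so G (grant → F ¬grant) holds.
Positions where grant holds: 1, 2.
Check F ¬grant at each: 1→ok, 2→ok.

Holds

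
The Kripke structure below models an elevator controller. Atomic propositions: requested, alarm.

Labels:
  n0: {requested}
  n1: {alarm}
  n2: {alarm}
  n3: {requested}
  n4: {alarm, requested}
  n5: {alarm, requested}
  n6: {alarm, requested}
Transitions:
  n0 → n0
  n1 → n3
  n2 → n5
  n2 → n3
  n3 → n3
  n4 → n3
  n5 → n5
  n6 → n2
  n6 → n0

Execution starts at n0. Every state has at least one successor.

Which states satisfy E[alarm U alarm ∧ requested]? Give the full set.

{n2, n4, n5, n6}

States satisfying alarm: {n1, n2, n4, n5, n6}.
States satisfying alarm ∧ requested: {n4, n5, n6}.
States satisfying E[alarm U alarm ∧ requested]: {n2, n4, n5, n6}.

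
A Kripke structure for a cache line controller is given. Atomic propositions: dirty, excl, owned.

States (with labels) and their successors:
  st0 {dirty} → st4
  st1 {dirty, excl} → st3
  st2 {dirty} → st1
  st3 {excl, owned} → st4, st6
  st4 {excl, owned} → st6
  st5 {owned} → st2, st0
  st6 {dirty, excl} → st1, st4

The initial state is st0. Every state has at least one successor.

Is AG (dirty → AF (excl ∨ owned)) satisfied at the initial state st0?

Satisfied

States satisfying dirty → AF (excl ∨ owned): {st0, st1, st2, st3, st4, st5, st6}.
States satisfying AG (dirty → AF (excl ∨ owned)): {st0, st1, st2, st3, st4, st5, st6}.
Every state reachable from st0 satisfies dirty → AF (excl ∨ owned).
st0 ∈ Sat(AG (dirty → AF (excl ∨ owned))).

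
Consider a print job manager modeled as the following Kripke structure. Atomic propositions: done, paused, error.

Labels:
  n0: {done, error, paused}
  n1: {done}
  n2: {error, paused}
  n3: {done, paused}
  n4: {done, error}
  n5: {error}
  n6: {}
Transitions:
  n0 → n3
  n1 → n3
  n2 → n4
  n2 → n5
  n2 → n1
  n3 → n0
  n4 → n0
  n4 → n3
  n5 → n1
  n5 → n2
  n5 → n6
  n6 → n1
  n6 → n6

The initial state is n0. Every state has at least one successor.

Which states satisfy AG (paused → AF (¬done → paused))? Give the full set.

{n0, n1, n2, n3, n4, n5, n6}

States satisfying paused → AF (¬done → paused): {n0, n1, n2, n3, n4, n5, n6}.
States satisfying AG (paused → AF (¬done → paused)): {n0, n1, n2, n3, n4, n5, n6}.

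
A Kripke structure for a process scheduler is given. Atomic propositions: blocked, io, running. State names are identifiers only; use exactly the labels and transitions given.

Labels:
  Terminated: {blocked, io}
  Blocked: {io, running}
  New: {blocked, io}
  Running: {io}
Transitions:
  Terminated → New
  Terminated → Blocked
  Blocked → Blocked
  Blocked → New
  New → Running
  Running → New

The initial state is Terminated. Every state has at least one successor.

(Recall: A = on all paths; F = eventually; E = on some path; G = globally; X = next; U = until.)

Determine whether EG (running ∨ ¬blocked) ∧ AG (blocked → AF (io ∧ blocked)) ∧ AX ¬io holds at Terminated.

States satisfying running ∨ ¬blocked: {Blocked, Running}.
States satisfying EG (running ∨ ¬blocked): {Blocked}.
States satisfying blocked → AF (io ∧ blocked): {Terminated, Blocked, New, Running}.
States satisfying AG (blocked → AF (io ∧ blocked)): {Terminated, Blocked, New, Running}.
States satisfying ¬io: ∅.
States satisfying AX ¬io: ∅.
States satisfying AG (blocked → AF (io ∧ blocked)) ∧ AX ¬io: ∅.
States satisfying EG (running ∨ ¬blocked) ∧ AG (blocked → AF (io ∧ blocked)) ∧ AX ¬io: ∅.
Terminated ∉ Sat(EG (running ∨ ¬blocked) ∧ AG (blocked → AF (io ∧ blocked)) ∧ AX ¬io).

No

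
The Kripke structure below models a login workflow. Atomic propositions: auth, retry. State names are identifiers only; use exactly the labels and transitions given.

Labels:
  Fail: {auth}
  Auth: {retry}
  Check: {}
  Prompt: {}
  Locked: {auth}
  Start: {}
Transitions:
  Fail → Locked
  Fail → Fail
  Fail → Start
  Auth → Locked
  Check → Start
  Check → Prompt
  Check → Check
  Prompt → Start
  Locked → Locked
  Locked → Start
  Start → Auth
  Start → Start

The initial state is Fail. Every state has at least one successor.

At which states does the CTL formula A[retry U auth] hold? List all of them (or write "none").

States satisfying retry: {Auth}.
States satisfying auth: {Fail, Locked}.
States satisfying A[retry U auth]: {Fail, Auth, Locked}.

{Fail, Auth, Locked}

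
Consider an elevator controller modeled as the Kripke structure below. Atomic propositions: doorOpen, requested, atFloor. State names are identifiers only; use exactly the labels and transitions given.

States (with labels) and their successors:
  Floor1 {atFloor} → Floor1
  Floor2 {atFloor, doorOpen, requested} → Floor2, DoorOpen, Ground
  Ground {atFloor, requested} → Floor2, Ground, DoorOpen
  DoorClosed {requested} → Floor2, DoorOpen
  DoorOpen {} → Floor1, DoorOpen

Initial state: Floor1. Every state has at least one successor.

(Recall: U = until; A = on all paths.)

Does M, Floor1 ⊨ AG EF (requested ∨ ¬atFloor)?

States satisfying EF (requested ∨ ¬atFloor): {Floor2, Ground, DoorClosed, DoorOpen}.
States satisfying AG EF (requested ∨ ¬atFloor): ∅.
Floor1 is reachable from Floor1 and violates EF (requested ∨ ¬atFloor), so AG fails at Floor1.
Floor1 ∉ Sat(AG EF (requested ∨ ¬atFloor)).

No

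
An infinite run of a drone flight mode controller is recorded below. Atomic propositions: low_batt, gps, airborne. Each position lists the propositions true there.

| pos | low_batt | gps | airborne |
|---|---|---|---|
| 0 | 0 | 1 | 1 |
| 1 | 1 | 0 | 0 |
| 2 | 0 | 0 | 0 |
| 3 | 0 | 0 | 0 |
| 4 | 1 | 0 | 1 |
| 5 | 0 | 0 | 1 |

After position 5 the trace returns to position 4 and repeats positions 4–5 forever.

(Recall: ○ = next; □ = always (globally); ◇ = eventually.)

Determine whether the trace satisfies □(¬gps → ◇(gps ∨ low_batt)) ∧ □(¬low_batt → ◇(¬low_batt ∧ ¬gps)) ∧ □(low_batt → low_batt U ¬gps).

low_batt → low_batt U ¬gps holds at every position 0..5, and those are all positions ever visited, so □(low_batt → low_batt U ¬gps) holds.
Positions where low_batt holds: 1, 4.
Check low_batt U ¬gps at each: 1→ok, 4→ok.
At position 0: □(¬gps → ◇(gps ∨ low_batt)) ∧ □(¬low_batt → ◇(¬low_batt ∧ ¬gps)) is true; □(low_batt → low_batt U ¬gps) is true; so □(¬gps → ◇(gps ∨ low_batt)) ∧ □(¬low_batt → ◇(¬low_batt ∧ ¬gps)) ∧ □(low_batt → low_batt U ¬gps) is true.

Holds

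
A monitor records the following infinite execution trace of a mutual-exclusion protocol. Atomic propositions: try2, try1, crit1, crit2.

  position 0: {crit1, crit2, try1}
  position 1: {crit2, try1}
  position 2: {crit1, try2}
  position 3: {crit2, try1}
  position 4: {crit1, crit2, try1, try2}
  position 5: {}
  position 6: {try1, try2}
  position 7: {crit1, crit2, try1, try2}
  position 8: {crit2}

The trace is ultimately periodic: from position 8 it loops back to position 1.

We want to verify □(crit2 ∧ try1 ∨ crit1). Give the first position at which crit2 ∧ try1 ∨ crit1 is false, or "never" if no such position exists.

5

Check crit2 ∧ try1 ∨ crit1 at each position in order: 0 ✓, 1 ✓, 2 ✓, 3 ✓, 4 ✓.
At position 5 the labels are {}, so crit2 ∧ try1 ∨ crit1 is false there. This is the first violation.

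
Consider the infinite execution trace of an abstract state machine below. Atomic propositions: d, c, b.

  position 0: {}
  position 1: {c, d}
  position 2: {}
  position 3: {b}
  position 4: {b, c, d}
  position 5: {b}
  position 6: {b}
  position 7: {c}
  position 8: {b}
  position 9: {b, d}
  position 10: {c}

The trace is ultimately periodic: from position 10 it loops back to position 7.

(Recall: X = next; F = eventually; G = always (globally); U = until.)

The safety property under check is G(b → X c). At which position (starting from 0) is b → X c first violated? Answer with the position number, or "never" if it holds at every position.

4

Check b → X c at each position in order: 0 ✓, 1 ✓, 2 ✓, 3 ✓.
At position 4 the labels are {b, c, d} and the next position 5 has {b}, so b → X c is false there. This is the first violation.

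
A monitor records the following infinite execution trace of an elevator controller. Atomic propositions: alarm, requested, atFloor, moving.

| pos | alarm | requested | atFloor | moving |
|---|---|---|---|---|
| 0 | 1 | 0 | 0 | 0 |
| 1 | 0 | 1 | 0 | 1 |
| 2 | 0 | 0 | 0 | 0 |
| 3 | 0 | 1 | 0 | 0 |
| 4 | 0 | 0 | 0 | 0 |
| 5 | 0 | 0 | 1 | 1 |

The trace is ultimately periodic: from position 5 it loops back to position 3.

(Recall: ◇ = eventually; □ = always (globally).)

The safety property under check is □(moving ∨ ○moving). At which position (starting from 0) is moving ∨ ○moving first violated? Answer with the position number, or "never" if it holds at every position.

2

Check moving ∨ ○moving at each position in order: 0 ✓, 1 ✓.
At position 2 the labels are {} and the next position 3 has {requested}, so moving ∨ ○moving is false there. This is the first violation.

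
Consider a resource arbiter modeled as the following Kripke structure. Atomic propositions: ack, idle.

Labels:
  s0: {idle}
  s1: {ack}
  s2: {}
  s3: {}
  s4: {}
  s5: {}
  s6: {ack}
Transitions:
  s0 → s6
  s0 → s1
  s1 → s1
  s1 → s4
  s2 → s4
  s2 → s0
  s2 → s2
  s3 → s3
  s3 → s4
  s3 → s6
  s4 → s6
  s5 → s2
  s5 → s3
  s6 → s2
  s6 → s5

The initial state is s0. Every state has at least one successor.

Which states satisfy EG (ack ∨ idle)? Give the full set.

{s0, s1}

States satisfying ack ∨ idle: {s0, s1, s6}.
States satisfying EG (ack ∨ idle): {s0, s1}.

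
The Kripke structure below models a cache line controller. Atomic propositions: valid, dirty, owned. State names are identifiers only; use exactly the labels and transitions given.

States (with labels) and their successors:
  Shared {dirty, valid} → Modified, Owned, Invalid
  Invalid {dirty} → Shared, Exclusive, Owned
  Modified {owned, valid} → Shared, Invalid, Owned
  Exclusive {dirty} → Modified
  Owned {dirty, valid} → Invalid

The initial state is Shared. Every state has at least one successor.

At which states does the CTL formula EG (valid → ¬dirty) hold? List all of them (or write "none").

{Invalid, Modified, Exclusive}

States satisfying valid → ¬dirty: {Invalid, Modified, Exclusive}.
States satisfying EG (valid → ¬dirty): {Invalid, Modified, Exclusive}.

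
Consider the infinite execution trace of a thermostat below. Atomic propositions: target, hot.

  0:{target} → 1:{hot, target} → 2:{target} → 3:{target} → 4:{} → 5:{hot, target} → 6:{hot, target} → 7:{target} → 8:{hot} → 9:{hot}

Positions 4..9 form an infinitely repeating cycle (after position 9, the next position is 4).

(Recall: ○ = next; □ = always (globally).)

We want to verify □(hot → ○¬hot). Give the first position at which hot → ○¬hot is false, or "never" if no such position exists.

Check hot → ○¬hot at each position in order: 0 ✓, 1 ✓, 2 ✓, 3 ✓, 4 ✓.
At position 5 the labels are {hot, target} and the next position 6 has {hot, target}, so hot → ○¬hot is false there. This is the first violation.

5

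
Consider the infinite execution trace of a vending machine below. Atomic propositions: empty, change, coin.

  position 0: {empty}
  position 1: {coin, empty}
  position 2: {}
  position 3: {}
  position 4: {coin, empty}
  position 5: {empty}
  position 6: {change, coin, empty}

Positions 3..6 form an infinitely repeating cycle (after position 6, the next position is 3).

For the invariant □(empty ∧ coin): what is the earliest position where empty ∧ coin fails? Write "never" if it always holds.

At position 0 the labels are {empty}, so empty ∧ coin is false there. This is the first violation.

0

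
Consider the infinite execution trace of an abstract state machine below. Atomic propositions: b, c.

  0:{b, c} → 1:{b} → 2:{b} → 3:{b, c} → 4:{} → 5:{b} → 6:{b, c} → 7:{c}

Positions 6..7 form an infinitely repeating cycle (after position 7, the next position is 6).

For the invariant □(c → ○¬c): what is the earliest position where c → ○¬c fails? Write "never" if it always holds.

Check c → ○¬c at each position in order: 0 ✓, 1 ✓, 2 ✓, 3 ✓, 4 ✓, 5 ✓.
At position 6 the labels are {b, c} and the next position 7 has {c}, so c → ○¬c is false there. This is the first violation.

6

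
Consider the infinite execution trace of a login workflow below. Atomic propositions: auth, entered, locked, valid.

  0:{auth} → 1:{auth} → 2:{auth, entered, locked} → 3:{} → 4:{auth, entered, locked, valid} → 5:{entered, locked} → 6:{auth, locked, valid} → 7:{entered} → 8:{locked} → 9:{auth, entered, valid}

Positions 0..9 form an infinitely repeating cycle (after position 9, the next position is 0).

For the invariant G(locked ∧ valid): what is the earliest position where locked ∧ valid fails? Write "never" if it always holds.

0

At position 0 the labels are {auth}, so locked ∧ valid is false there. This is the first violation.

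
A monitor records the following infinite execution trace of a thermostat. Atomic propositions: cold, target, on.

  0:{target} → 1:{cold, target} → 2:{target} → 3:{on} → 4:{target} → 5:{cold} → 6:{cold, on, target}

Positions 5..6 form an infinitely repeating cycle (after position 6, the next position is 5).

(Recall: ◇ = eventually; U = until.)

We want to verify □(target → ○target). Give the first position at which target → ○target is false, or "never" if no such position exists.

Check target → ○target at each position in order: 0 ✓, 1 ✓.
At position 2 the labels are {target} and the next position 3 has {on}, so target → ○target is false there. This is the first violation.

2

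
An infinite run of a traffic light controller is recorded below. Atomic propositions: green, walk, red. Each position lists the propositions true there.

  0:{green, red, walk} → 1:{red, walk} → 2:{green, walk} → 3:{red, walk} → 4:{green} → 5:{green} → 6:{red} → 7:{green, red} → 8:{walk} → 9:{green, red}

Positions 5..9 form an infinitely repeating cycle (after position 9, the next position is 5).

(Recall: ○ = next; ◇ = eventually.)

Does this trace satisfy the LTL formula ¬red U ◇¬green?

Walking from position 0: ◇¬green first holds at position 0, and ¬red holds at every earlier position along the way, so ¬red U ◇¬green holds.

Satisfied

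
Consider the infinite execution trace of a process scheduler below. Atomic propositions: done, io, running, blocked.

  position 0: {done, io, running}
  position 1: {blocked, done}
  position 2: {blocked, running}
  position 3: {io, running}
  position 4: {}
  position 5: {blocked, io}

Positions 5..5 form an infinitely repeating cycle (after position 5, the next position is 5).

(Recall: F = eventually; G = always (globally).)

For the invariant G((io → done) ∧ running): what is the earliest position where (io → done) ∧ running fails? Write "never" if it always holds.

Check (io → done) ∧ running at each position in order: 0 ✓.
At position 1 the labels are {blocked, done}, so (io → done) ∧ running is false there. This is the first violation.

1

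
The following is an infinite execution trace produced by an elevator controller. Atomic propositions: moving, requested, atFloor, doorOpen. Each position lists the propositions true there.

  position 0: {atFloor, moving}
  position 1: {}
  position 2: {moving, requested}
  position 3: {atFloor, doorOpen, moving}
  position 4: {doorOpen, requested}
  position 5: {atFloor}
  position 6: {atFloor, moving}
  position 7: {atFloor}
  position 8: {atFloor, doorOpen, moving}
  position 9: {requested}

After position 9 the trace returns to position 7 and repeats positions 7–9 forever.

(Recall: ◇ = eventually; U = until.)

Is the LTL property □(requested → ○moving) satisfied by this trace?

No

requested → ○moving must hold at every position from 0 onward. It fails at position 4, so □(requested → ○moving) is false.
Positions where requested holds: 2, 4, 9.
Check ○moving at each: 2→ok, 4→fails, 9→fails.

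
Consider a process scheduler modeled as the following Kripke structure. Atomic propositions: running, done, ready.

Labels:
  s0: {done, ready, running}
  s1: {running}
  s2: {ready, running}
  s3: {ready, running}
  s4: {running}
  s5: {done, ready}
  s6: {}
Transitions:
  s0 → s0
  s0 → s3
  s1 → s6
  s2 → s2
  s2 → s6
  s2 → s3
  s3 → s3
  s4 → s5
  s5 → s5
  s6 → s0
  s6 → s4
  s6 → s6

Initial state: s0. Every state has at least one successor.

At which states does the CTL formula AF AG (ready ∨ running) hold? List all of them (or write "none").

States satisfying AG (ready ∨ running): {s0, s3, s4, s5}.
States satisfying AF AG (ready ∨ running): {s0, s3, s4, s5}.

{s0, s3, s4, s5}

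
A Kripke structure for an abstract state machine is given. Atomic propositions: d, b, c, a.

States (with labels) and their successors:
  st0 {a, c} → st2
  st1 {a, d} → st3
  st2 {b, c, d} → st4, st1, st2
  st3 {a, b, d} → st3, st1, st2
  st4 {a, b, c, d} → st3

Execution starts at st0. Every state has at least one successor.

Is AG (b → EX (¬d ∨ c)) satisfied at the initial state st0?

States satisfying b → EX (¬d ∨ c): {st0, st1, st2, st3}.
States satisfying AG (b → EX (¬d ∨ c)): ∅.
st4 is reachable from st0 and violates b → EX (¬d ∨ c), so AG fails at st0.
st0 ∉ Sat(AG (b → EX (¬d ∨ c))).

Does not hold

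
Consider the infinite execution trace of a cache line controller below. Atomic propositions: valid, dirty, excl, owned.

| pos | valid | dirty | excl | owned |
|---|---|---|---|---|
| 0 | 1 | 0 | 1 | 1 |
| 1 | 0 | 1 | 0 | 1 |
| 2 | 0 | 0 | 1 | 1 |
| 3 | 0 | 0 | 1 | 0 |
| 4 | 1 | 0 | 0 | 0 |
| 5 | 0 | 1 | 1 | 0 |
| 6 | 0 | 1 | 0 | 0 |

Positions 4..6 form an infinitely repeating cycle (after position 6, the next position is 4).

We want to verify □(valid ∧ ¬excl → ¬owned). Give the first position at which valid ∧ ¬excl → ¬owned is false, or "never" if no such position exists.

never

valid ∧ ¬excl → ¬owned holds at every position 0..6, and those are all the positions the trace ever visits, so the invariant □(valid ∧ ¬excl → ¬owned) is never violated.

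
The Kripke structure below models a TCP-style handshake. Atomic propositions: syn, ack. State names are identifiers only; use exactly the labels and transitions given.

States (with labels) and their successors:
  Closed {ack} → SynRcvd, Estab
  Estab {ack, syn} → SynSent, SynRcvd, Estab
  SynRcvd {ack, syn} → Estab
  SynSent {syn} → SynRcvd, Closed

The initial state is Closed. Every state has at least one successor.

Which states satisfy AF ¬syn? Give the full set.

States satisfying ¬syn: {Closed}.
States satisfying AF ¬syn: {Closed}.

{Closed}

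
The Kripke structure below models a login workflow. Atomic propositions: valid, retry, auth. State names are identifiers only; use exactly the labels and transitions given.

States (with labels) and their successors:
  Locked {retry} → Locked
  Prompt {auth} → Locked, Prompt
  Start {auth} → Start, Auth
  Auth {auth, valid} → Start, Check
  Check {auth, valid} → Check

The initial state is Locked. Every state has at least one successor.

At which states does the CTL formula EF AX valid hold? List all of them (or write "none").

States satisfying AX valid: {Check}.
States satisfying EF AX valid: {Start, Auth, Check}.

{Start, Auth, Check}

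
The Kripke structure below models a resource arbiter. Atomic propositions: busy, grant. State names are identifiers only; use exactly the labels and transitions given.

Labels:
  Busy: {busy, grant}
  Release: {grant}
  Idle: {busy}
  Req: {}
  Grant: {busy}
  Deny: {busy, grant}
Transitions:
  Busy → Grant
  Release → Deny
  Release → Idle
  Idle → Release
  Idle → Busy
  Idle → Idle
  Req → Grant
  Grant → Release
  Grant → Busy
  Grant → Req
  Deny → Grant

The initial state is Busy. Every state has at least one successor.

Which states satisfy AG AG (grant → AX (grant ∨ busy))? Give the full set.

{Busy, Release, Idle, Req, Grant, Deny}

States satisfying AG (grant → AX (grant ∨ busy)): {Busy, Release, Idle, Req, Grant, Deny}.
States satisfying AG AG (grant → AX (grant ∨ busy)): {Busy, Release, Idle, Req, Grant, Deny}.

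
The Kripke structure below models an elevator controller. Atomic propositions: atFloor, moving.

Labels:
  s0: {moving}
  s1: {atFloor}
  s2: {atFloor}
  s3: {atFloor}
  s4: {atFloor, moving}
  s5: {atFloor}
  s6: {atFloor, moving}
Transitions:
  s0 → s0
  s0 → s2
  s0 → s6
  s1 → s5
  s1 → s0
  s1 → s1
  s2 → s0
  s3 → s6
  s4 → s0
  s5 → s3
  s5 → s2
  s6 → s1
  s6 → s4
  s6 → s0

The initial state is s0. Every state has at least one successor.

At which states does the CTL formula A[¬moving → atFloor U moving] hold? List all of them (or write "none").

{s0, s2, s3, s4, s5, s6}

States satisfying ¬moving → atFloor: {s0, s1, s2, s3, s4, s5, s6}.
States satisfying moving: {s0, s4, s6}.
States satisfying A[¬moving → atFloor U moving]: {s0, s2, s3, s4, s5, s6}.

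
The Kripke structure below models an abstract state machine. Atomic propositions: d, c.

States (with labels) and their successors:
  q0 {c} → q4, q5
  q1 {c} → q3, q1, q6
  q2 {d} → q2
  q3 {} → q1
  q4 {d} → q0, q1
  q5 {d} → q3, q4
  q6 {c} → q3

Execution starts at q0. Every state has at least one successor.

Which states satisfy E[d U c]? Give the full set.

States satisfying d: {q2, q4, q5}.
States satisfying c: {q0, q1, q6}.
States satisfying E[d U c]: {q0, q1, q4, q5, q6}.

{q0, q1, q4, q5, q6}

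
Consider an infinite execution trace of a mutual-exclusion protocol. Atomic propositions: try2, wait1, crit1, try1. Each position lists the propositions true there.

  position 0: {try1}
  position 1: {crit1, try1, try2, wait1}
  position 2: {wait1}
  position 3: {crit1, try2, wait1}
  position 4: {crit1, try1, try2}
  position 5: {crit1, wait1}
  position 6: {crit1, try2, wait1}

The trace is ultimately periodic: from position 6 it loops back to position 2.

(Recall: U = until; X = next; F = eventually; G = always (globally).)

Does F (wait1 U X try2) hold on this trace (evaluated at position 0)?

wait1 U X try2 holds at position 0, which is reachable from 0, so F (wait1 U X try2) holds.

Satisfied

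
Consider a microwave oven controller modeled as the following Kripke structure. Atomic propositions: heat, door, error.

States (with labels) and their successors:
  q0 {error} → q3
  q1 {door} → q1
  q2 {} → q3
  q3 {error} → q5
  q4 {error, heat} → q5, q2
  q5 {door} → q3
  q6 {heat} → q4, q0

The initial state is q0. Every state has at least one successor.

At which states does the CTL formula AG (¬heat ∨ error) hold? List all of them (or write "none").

{q0, q1, q2, q3, q4, q5}

States satisfying ¬heat ∨ error: {q0, q1, q2, q3, q4, q5}.
States satisfying AG (¬heat ∨ error): {q0, q1, q2, q3, q4, q5}.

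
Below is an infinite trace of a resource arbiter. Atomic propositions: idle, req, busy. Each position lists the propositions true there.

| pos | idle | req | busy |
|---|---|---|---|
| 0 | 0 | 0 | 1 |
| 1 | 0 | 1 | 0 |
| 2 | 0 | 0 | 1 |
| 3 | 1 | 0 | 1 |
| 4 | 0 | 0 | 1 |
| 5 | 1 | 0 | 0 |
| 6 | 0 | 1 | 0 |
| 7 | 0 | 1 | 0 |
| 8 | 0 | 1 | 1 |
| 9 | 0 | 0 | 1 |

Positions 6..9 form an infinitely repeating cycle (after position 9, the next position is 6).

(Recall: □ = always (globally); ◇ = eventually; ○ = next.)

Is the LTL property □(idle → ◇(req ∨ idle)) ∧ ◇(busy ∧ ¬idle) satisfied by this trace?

Holds

idle → ◇(req ∨ idle) holds at every position 0..9, and those are all positions ever visited, so □(idle → ◇(req ∨ idle)) holds.
Positions where idle holds: 3, 5.
Check ◇(req ∨ idle) at each: 3→ok, 5→ok.
busy ∧ ¬idle holds at position 0, which is reachable from 0, so ◇(busy ∧ ¬idle) holds.
At position 0: □(idle → ◇(req ∨ idle)) is true; ◇(busy ∧ ¬idle) is true; so □(idle → ◇(req ∨ idle)) ∧ ◇(busy ∧ ¬idle) is true.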